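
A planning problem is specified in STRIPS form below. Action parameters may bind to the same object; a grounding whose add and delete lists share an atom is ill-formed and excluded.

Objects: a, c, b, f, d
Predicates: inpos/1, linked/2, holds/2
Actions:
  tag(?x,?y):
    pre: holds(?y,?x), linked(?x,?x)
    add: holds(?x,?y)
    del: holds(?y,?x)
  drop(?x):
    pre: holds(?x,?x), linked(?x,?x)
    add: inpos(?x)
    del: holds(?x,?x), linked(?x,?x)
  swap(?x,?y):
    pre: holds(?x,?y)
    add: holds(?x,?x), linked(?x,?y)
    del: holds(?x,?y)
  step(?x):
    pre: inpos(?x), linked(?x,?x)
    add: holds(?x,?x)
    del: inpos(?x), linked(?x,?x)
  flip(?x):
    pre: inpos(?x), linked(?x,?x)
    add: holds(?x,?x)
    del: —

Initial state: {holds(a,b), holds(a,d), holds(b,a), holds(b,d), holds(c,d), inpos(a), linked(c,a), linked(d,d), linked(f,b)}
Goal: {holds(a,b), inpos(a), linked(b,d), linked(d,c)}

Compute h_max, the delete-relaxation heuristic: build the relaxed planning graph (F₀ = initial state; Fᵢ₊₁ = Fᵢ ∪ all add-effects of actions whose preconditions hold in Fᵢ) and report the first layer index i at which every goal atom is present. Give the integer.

F0 = init (9 atoms)
F1 = F0 ∪ {holds(a,a), holds(b,b), holds(c,c), holds(d,a), holds(d,b), holds(d,c), linked(a,b), linked(a,d), linked(b,a), linked(b,d), linked(c,d)}  (20 atoms)
F2 = F1 ∪ {holds(d,d), linked(d,a), linked(d,b), linked(d,c)}  (24 atoms)
goal ⊆ F2  ⇒  h_max = 2

2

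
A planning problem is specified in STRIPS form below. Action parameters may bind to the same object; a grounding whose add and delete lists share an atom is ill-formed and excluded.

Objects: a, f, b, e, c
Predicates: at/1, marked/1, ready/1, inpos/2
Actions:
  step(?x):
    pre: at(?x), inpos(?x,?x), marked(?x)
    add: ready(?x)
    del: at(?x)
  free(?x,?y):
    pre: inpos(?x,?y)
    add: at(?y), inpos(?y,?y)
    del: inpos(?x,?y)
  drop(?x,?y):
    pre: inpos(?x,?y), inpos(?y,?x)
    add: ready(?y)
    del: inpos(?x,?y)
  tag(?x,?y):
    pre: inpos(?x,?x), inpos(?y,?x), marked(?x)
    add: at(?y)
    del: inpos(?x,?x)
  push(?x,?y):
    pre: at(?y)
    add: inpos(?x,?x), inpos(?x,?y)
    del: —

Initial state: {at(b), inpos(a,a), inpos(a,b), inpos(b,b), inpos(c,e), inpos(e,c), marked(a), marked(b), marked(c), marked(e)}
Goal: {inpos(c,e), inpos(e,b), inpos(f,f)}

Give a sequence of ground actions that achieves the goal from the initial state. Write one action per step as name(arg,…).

1. push(f,b)  →  {at(b), inpos(a,a), inpos(a,b), inpos(b,b), inpos(c,e), inpos(e,c), inpos(f,b), inpos(f,f), marked(a), marked(b), marked(c), marked(e)}
2. push(e,b)  →  {at(b), inpos(a,a), inpos(a,b), inpos(b,b), inpos(c,e), inpos(e,b), inpos(e,c), inpos(e,e), inpos(f,b), inpos(f,f), marked(a), marked(b), marked(c), marked(e)}

push(f,b); push(e,b)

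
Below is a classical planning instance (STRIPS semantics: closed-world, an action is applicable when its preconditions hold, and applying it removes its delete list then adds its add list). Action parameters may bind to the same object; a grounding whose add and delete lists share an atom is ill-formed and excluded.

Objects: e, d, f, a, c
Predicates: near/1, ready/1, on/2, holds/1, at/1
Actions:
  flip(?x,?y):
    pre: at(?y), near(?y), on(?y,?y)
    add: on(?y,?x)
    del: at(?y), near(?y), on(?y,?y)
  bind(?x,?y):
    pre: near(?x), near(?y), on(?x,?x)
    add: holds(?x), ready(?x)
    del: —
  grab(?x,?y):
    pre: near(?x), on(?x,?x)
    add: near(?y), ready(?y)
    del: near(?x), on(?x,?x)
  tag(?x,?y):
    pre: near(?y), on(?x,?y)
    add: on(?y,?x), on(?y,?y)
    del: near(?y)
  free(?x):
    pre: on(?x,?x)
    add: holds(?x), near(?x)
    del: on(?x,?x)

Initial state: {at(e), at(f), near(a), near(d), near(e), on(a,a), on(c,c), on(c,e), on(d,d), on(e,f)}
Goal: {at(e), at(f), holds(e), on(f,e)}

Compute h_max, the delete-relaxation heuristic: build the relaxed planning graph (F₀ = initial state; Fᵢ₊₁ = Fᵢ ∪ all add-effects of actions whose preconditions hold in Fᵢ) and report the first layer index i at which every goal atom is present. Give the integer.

2

F0 = init (10 atoms)
F1 = F0 ∪ {holds(a), holds(c), holds(d), near(c), near(f), on(e,c), on(e,e), ready(a), ready(c), ready(d), ready(e), ready(f)}  (22 atoms)
F2 = F1 ∪ {holds(e), on(e,a), on(e,d), on(f,e), on(f,f)}  (27 atoms)
goal ⊆ F2  ⇒  h_max = 2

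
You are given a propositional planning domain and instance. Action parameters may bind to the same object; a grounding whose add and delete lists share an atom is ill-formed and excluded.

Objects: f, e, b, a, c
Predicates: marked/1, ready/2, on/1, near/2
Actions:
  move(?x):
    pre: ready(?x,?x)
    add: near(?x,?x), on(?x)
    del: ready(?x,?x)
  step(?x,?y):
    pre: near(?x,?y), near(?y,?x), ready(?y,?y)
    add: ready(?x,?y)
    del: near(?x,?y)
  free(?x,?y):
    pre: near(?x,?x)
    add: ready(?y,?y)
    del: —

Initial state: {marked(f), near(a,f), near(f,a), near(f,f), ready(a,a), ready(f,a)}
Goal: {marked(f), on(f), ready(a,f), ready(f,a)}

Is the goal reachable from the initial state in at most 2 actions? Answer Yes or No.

No

1. free(f,f)  →  {marked(f), near(a,f), near(f,a), near(f,f), ready(a,a), ready(f,a), ready(f,f)}
2. step(a,f)  →  {marked(f), near(f,a), near(f,f), ready(a,a), ready(a,f), ready(f,a), ready(f,f)}
3. move(f)  →  {marked(f), near(f,a), near(f,f), on(f), ready(a,a), ready(a,f), ready(f,a)}
optimal plan length = 3; 3 > 2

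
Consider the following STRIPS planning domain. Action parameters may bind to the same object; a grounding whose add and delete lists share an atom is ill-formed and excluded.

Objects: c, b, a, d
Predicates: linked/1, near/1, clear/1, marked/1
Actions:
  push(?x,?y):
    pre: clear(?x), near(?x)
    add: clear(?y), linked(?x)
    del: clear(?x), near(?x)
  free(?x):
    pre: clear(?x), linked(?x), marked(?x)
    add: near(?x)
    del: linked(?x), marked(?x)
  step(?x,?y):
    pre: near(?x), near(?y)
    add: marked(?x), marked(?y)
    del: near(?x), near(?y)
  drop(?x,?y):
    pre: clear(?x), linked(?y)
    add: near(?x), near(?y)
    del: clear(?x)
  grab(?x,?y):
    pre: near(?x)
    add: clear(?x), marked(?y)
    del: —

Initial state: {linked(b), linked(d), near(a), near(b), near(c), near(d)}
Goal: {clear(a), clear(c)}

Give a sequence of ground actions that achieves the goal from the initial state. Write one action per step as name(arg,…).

1. grab(c,c)  →  {clear(c), linked(b), linked(d), marked(c), near(a), near(b), near(c), near(d)}
2. grab(a,c)  →  {clear(a), clear(c), linked(b), linked(d), marked(c), near(a), near(b), near(c), near(d)}

grab(c,c); grab(a,c)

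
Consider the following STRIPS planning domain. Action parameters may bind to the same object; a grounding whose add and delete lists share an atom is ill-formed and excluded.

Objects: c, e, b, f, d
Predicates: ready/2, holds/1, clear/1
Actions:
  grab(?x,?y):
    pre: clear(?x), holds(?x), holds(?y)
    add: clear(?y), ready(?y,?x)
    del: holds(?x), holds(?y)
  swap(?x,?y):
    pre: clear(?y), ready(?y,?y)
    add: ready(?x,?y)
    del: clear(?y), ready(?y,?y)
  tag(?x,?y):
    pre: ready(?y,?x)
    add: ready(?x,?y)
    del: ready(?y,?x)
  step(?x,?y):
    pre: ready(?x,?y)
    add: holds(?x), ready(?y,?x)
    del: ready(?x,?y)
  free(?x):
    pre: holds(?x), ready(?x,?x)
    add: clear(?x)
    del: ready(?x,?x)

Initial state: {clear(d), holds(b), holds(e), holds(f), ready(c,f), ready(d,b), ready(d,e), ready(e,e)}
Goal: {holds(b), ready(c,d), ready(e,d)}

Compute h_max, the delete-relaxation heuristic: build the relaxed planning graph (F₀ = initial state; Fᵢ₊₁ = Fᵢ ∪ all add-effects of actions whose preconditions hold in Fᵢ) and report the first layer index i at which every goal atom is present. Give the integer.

2

F0 = init (8 atoms)
F1 = F0 ∪ {clear(e), holds(c), holds(d), ready(b,d), ready(e,d), ready(f,c)}  (14 atoms)
F2 = F1 ∪ {clear(b), clear(c), clear(f), ready(b,e), ready(c,d), ready(c,e), ready(d,d), ready(f,d), ready(f,e)}  (23 atoms)
goal ⊆ F2  ⇒  h_max = 2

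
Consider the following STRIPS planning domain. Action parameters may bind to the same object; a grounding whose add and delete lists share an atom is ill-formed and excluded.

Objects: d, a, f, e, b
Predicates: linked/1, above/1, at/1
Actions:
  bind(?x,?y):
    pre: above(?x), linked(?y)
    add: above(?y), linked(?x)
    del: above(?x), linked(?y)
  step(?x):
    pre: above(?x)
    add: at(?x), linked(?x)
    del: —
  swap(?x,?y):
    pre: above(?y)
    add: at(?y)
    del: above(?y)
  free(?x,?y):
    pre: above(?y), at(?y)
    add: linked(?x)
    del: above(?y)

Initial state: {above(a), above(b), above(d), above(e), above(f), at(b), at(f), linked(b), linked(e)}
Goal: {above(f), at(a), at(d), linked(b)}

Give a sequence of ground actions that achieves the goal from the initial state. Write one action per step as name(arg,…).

step(d); step(a)

1. step(d)  →  {above(a), above(b), above(d), above(e), above(f), at(b), at(d), at(f), linked(b), linked(d), linked(e)}
2. step(a)  →  {above(a), above(b), above(d), above(e), above(f), at(a), at(b), at(d), at(f), linked(a), linked(b), linked(d), linked(e)}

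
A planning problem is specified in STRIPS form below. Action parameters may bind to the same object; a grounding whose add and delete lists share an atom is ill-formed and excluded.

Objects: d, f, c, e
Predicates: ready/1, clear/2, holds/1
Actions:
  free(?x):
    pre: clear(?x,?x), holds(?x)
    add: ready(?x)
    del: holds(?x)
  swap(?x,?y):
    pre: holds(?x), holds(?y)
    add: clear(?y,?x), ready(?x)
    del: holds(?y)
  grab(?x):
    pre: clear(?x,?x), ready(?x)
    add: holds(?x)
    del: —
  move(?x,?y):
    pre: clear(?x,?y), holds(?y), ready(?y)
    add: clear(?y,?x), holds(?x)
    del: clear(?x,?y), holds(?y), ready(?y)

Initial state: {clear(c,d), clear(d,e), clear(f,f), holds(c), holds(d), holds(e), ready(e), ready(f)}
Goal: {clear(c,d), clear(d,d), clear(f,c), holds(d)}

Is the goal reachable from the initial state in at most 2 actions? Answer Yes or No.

1. swap(d,d)  →  {clear(c,d), clear(d,d), clear(d,e), clear(f,f), holds(c), holds(e), ready(d), ready(e), ready(f)}
2. grab(d)  →  {clear(c,d), clear(d,d), clear(d,e), clear(f,f), holds(c), holds(d), holds(e), ready(d), ready(e), ready(f)}
3. grab(f)  →  {clear(c,d), clear(d,d), clear(d,e), clear(f,f), holds(c), holds(d), holds(e), holds(f), ready(d), ready(e), ready(f)}
4. swap(c,f)  →  {clear(c,d), clear(d,d), clear(d,e), clear(f,c), clear(f,f), holds(c), holds(d), holds(e), ready(c), ready(d), ready(e), ready(f)}
optimal plan length = 4; 4 > 2

No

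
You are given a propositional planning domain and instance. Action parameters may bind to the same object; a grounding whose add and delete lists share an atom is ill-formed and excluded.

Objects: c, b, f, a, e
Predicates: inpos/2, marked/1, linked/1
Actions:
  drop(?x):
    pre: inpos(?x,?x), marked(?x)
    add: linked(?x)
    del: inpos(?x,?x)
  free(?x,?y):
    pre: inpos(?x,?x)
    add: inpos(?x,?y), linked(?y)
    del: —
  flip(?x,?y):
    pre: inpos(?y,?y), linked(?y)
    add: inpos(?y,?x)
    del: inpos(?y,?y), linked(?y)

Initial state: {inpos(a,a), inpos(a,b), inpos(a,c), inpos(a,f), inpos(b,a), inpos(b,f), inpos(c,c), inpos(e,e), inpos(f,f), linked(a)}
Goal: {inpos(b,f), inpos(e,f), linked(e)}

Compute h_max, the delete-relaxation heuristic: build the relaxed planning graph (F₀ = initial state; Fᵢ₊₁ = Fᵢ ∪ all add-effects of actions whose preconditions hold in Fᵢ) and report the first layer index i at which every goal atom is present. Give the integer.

F0 = init (10 atoms)
F1 = F0 ∪ {inpos(a,e), inpos(c,a), inpos(c,b), inpos(c,e), inpos(c,f), inpos(e,a), inpos(e,b), inpos(e,c), inpos(e,f), inpos(f,a), inpos(f,b), inpos(f,c), inpos(f,e), linked(b), linked(c), linked(e), linked(f)}  (27 atoms)
goal ⊆ F1  ⇒  h_max = 1

1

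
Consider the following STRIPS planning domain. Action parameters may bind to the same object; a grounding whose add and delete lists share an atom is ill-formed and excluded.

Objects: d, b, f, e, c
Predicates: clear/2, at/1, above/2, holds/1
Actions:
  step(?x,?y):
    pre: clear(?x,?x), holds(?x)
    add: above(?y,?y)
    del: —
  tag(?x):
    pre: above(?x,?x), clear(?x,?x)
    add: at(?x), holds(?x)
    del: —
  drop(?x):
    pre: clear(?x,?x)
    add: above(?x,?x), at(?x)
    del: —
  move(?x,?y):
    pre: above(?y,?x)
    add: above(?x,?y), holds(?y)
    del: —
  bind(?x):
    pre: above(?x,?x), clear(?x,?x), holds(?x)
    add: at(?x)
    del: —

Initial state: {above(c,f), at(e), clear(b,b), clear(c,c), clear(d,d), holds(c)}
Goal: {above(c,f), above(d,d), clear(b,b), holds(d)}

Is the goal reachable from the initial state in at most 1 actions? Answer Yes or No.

1. step(c,d)  →  {above(c,f), above(d,d), at(e), clear(b,b), clear(c,c), clear(d,d), holds(c)}
2. tag(d)  →  {above(c,f), above(d,d), at(d), at(e), clear(b,b), clear(c,c), clear(d,d), holds(c), holds(d)}
optimal plan length = 2; 2 > 1

No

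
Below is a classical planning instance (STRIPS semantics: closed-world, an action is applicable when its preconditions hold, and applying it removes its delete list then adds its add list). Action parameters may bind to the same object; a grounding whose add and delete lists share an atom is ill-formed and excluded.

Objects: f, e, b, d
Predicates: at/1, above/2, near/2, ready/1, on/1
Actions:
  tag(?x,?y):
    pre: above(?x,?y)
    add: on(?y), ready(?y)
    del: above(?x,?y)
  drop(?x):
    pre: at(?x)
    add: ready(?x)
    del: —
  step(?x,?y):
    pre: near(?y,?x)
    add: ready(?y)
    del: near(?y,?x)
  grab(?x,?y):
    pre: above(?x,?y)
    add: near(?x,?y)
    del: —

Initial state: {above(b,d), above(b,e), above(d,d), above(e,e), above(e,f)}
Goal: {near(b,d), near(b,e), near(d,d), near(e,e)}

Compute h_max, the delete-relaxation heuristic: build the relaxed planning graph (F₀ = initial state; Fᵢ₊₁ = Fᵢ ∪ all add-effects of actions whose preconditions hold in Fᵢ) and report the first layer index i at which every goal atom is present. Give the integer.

1

F0 = init (5 atoms)
F1 = F0 ∪ {near(b,d), near(b,e), near(d,d), near(e,e), near(e,f), on(d), on(e), on(f), ready(d), ready(e), ready(f)}  (16 atoms)
goal ⊆ F1  ⇒  h_max = 1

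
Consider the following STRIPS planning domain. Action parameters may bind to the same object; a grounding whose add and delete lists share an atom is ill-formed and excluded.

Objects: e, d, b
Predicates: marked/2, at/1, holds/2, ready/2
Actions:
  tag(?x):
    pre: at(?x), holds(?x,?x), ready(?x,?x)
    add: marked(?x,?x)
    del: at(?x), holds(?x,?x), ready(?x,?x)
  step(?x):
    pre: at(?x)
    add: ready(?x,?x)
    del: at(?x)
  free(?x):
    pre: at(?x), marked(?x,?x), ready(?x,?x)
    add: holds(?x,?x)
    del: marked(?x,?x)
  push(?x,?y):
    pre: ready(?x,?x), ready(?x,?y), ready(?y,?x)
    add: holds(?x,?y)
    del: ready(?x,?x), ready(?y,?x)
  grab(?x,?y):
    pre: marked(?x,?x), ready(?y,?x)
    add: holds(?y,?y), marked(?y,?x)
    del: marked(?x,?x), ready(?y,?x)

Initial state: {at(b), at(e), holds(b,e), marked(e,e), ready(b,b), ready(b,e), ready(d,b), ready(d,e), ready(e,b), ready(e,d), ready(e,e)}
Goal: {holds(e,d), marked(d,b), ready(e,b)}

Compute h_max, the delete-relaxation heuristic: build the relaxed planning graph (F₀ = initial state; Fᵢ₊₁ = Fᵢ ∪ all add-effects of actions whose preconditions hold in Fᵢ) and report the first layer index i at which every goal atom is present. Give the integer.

3

F0 = init (11 atoms)
F1 = F0 ∪ {holds(b,b), holds(d,d), holds(e,b), holds(e,d), holds(e,e), marked(b,e), marked(d,e)}  (18 atoms)
F2 = F1 ∪ {marked(b,b)}  (19 atoms)
F3 = F2 ∪ {marked(d,b), marked(e,b)}  (21 atoms)
goal ⊆ F3  ⇒  h_max = 3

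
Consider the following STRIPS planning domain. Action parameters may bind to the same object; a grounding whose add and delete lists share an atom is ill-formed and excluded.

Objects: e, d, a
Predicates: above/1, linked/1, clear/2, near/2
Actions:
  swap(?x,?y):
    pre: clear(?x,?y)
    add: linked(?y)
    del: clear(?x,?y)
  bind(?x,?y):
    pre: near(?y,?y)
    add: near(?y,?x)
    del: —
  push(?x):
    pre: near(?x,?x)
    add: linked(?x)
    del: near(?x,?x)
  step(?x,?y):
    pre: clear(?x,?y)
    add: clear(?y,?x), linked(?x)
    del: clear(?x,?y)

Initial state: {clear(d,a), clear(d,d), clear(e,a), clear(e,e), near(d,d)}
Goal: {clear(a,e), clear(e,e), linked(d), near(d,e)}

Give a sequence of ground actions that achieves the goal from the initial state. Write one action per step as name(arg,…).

swap(d,d); bind(e,d); step(e,a)

1. swap(d,d)  →  {clear(d,a), clear(e,a), clear(e,e), linked(d), near(d,d)}
2. bind(e,d)  →  {clear(d,a), clear(e,a), clear(e,e), linked(d), near(d,d), near(d,e)}
3. step(e,a)  →  {clear(a,e), clear(d,a), clear(e,e), linked(d), linked(e), near(d,d), near(d,e)}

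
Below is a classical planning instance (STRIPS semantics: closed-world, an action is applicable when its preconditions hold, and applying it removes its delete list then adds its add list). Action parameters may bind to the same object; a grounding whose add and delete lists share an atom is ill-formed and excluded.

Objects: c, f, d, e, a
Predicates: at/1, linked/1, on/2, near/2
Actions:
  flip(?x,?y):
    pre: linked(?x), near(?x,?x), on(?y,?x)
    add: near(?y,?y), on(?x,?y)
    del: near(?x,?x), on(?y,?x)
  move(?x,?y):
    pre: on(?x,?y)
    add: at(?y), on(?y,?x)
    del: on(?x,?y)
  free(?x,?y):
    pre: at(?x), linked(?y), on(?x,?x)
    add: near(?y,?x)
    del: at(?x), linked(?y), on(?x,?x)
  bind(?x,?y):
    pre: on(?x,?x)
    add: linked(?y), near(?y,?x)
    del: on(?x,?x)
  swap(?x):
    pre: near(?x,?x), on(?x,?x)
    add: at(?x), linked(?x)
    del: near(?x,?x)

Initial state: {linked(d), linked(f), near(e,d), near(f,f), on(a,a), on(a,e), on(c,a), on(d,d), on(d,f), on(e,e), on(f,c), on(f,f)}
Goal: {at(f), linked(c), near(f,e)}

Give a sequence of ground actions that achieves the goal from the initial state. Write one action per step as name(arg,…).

1. move(d,f)  →  {at(f), linked(d), linked(f), near(e,d), near(f,f), on(a,a), on(a,e), on(c,a), on(d,d), on(e,e), on(f,c), on(f,d), on(f,f)}
2. bind(f,c)  →  {at(f), linked(c), linked(d), linked(f), near(c,f), near(e,d), near(f,f), on(a,a), on(a,e), on(c,a), on(d,d), on(e,e), on(f,c), on(f,d)}
3. bind(e,f)  →  {at(f), linked(c), linked(d), linked(f), near(c,f), near(e,d), near(f,e), near(f,f), on(a,a), on(a,e), on(c,a), on(d,d), on(f,c), on(f,d)}

move(d,f); bind(f,c); bind(e,f)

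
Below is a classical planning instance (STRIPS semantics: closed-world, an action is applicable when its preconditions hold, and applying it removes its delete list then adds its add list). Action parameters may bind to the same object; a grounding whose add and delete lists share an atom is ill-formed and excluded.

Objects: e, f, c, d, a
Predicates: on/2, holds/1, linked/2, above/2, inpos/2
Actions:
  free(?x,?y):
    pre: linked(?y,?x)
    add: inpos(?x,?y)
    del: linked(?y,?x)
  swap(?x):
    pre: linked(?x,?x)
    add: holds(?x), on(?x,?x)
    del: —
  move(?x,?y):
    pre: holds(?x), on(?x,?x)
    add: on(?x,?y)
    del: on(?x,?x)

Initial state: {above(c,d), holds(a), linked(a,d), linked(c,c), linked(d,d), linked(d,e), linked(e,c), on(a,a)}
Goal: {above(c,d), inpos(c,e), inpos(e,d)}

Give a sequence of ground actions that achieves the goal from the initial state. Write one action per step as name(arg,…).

1. free(e,d)  →  {above(c,d), holds(a), inpos(e,d), linked(a,d), linked(c,c), linked(d,d), linked(e,c), on(a,a)}
2. free(c,e)  →  {above(c,d), holds(a), inpos(c,e), inpos(e,d), linked(a,d), linked(c,c), linked(d,d), on(a,a)}

free(e,d); free(c,e)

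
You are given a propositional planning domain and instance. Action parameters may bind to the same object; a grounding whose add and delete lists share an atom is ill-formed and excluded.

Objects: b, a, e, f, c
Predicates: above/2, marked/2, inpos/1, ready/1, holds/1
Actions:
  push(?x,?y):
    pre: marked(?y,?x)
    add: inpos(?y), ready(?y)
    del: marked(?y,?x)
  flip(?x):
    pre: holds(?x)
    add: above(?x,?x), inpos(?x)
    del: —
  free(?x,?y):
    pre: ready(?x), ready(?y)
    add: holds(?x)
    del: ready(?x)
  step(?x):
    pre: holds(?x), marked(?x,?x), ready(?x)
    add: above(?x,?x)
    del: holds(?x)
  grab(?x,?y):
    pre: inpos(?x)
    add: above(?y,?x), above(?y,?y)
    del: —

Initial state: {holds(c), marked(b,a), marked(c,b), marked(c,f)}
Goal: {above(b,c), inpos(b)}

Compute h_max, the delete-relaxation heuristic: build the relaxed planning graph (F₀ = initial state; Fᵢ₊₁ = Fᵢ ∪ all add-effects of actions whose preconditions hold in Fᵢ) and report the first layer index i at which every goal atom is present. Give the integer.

F0 = init (4 atoms)
F1 = F0 ∪ {above(c,c), inpos(b), inpos(c), ready(b), ready(c)}  (9 atoms)
F2 = F1 ∪ {above(a,a), above(a,b), above(a,c), above(b,b), above(b,c), above(c,b), above(e,b), above(e,c), above(e,e), above(f,b), above(f,c), above(f,f), holds(b)}  (22 atoms)
goal ⊆ F2  ⇒  h_max = 2

2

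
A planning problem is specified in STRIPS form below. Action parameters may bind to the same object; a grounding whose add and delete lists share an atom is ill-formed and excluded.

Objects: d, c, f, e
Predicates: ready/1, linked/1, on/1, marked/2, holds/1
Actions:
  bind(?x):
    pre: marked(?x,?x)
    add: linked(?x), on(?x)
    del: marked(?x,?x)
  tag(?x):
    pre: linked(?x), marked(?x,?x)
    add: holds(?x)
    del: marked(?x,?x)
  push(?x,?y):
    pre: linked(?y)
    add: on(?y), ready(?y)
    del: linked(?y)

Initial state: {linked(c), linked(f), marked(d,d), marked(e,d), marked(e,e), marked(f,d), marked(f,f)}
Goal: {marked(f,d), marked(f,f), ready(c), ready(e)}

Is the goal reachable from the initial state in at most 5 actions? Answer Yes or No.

Yes

1. bind(e)  →  {linked(c), linked(e), linked(f), marked(d,d), marked(e,d), marked(f,d), marked(f,f), on(e)}
2. push(d,c)  →  {linked(e), linked(f), marked(d,d), marked(e,d), marked(f,d), marked(f,f), on(c), on(e), ready(c)}
3. push(d,e)  →  {linked(f), marked(d,d), marked(e,d), marked(f,d), marked(f,f), on(c), on(e), ready(c), ready(e)}
optimal plan length = 3; 3 ≤ 5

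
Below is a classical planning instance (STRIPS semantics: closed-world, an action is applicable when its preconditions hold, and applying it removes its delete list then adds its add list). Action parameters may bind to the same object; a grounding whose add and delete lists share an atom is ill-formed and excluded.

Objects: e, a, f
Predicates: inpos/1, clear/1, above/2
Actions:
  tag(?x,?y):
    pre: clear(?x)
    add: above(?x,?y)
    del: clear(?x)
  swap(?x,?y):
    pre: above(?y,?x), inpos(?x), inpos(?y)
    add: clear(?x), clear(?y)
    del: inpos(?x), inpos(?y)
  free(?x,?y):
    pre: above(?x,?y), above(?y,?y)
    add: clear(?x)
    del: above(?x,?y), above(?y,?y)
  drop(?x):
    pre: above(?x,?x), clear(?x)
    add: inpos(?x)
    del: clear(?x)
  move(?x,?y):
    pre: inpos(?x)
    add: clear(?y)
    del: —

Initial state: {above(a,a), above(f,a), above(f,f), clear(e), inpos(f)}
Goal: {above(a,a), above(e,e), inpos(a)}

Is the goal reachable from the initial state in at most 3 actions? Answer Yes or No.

Yes

1. tag(e,e)  →  {above(a,a), above(e,e), above(f,a), above(f,f), inpos(f)}
2. move(f,a)  →  {above(a,a), above(e,e), above(f,a), above(f,f), clear(a), inpos(f)}
3. drop(a)  →  {above(a,a), above(e,e), above(f,a), above(f,f), inpos(a), inpos(f)}
optimal plan length = 3; 3 ≤ 3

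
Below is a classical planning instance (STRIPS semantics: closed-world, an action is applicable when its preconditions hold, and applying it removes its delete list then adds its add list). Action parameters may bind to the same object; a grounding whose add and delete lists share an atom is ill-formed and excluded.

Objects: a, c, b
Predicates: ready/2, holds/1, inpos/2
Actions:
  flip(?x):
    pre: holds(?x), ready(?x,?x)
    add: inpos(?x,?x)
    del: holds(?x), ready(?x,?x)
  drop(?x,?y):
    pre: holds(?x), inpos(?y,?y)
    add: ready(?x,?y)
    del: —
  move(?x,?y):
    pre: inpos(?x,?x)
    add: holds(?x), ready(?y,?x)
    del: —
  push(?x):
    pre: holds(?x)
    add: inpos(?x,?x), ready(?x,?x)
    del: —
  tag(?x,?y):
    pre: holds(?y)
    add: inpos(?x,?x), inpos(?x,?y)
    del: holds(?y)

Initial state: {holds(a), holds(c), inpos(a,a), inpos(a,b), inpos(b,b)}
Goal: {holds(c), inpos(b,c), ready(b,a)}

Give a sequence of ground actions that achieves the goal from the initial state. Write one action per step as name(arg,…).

1. move(a,b)  →  {holds(a), holds(c), inpos(a,a), inpos(a,b), inpos(b,b), ready(b,a)}
2. push(c)  →  {holds(a), holds(c), inpos(a,a), inpos(a,b), inpos(b,b), inpos(c,c), ready(b,a), ready(c,c)}
3. tag(b,c)  →  {holds(a), inpos(a,a), inpos(a,b), inpos(b,b), inpos(b,c), inpos(c,c), ready(b,a), ready(c,c)}
4. move(c,a)  →  {holds(a), holds(c), inpos(a,a), inpos(a,b), inpos(b,b), inpos(b,c), inpos(c,c), ready(a,c), ready(b,a), ready(c,c)}

move(a,b); push(c); tag(b,c); move(c,a)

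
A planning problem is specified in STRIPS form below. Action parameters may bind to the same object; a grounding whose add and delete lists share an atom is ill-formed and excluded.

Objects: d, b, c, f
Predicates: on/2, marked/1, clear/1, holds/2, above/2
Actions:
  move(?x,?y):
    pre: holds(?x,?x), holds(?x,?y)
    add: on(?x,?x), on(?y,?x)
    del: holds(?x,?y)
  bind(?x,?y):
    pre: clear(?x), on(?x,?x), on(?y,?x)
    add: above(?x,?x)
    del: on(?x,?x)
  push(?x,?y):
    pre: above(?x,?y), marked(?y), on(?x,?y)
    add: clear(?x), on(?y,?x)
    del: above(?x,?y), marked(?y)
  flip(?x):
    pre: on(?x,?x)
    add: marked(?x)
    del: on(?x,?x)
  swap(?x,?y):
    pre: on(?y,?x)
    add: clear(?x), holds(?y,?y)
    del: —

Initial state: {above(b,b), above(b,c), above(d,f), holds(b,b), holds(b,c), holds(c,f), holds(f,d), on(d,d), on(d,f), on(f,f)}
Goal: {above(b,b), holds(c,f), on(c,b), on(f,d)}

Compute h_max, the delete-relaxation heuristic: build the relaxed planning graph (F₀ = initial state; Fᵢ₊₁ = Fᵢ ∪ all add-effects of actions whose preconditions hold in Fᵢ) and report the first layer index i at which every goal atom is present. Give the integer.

2

F0 = init (10 atoms)
F1 = F0 ∪ {clear(d), clear(f), holds(d,d), holds(f,f), marked(d), marked(f), on(b,b), on(c,b)}  (18 atoms)
F2 = F1 ∪ {above(d,d), above(f,f), clear(b), holds(c,c), marked(b), on(f,d)}  (24 atoms)
goal ⊆ F2  ⇒  h_max = 2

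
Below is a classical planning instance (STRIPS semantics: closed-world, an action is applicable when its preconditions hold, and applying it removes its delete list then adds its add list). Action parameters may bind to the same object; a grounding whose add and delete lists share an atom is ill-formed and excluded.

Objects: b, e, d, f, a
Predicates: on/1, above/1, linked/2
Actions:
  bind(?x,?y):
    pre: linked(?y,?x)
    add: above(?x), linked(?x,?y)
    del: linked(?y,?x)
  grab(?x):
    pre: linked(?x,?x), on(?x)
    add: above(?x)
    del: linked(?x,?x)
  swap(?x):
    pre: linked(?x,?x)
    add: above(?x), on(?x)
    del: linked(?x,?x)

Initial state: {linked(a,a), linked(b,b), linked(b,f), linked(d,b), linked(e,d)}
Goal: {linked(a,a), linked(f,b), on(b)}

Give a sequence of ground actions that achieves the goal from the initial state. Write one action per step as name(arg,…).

1. bind(f,b)  →  {above(f), linked(a,a), linked(b,b), linked(d,b), linked(e,d), linked(f,b)}
2. swap(b)  →  {above(b), above(f), linked(a,a), linked(d,b), linked(e,d), linked(f,b), on(b)}

bind(f,b); swap(b)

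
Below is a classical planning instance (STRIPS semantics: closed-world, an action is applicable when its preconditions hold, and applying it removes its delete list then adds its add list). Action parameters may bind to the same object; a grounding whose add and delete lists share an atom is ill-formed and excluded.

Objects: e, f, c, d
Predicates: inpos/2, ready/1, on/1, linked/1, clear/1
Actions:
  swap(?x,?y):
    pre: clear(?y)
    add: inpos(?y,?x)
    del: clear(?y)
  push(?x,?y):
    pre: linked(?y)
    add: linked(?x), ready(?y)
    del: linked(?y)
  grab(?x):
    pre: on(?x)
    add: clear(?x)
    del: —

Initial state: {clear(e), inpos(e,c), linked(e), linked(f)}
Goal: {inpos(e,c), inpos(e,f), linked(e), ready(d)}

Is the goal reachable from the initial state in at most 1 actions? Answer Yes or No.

No

1. swap(f,e)  →  {inpos(e,c), inpos(e,f), linked(e), linked(f)}
2. push(d,e)  →  {inpos(e,c), inpos(e,f), linked(d), linked(f), ready(e)}
3. push(e,d)  →  {inpos(e,c), inpos(e,f), linked(e), linked(f), ready(d), ready(e)}
optimal plan length = 3; 3 > 1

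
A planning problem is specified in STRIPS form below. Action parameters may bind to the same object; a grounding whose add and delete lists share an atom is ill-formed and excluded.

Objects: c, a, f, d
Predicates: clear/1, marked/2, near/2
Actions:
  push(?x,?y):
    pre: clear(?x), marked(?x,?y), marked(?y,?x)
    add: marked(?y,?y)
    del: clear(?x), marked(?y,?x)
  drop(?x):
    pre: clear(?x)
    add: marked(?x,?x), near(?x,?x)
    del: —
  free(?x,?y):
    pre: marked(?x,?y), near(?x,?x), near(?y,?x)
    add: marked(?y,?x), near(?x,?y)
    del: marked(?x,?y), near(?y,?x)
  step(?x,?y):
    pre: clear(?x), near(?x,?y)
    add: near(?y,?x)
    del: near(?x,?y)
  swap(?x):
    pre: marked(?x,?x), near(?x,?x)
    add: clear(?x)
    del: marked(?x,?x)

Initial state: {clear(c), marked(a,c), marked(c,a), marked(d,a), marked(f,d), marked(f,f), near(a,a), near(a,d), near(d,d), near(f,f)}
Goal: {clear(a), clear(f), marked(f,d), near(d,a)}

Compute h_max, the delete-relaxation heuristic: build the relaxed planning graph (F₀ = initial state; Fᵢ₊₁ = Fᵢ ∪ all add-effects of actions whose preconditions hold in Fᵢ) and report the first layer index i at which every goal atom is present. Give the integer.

2

F0 = init (10 atoms)
F1 = F0 ∪ {clear(f), marked(a,a), marked(a,d), marked(c,c), near(c,c), near(d,a)}  (16 atoms)
F2 = F1 ∪ {clear(a)}  (17 atoms)
goal ⊆ F2  ⇒  h_max = 2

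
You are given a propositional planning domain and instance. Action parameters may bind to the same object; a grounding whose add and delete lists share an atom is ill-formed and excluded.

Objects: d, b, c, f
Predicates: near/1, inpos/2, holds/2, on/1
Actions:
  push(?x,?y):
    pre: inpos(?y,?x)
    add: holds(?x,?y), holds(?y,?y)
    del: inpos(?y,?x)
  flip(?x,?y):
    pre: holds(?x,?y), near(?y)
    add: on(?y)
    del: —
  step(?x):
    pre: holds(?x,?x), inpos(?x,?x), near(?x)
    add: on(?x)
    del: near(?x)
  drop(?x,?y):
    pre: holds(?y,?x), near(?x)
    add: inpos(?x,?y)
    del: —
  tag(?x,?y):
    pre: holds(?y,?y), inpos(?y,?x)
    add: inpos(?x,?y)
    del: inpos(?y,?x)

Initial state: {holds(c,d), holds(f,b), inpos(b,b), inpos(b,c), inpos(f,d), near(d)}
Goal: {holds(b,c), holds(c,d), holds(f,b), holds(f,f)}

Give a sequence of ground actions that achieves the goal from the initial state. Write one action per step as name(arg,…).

1. push(d,f)  →  {holds(c,d), holds(d,f), holds(f,b), holds(f,f), inpos(b,b), inpos(b,c), near(d)}
2. push(b,b)  →  {holds(b,b), holds(c,d), holds(d,f), holds(f,b), holds(f,f), inpos(b,c), near(d)}
3. tag(c,b)  →  {holds(b,b), holds(c,d), holds(d,f), holds(f,b), holds(f,f), inpos(c,b), near(d)}
4. push(b,c)  →  {holds(b,b), holds(b,c), holds(c,c), holds(c,d), holds(d,f), holds(f,b), holds(f,f), near(d)}

push(d,f); push(b,b); tag(c,b); push(b,c)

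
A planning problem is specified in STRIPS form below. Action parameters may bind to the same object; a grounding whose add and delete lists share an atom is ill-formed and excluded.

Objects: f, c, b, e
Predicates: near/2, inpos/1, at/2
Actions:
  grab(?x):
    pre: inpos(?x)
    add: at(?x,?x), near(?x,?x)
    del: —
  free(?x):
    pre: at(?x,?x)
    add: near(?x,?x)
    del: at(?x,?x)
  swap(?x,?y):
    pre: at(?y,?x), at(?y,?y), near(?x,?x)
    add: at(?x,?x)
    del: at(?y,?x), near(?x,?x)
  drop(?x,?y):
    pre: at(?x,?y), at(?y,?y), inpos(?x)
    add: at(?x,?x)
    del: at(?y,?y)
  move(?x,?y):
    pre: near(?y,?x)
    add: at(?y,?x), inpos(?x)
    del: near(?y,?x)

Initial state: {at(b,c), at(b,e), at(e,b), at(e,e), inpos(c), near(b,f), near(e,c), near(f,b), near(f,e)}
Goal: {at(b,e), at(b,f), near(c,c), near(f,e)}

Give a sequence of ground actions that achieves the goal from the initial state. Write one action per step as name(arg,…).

1. grab(c)  →  {at(b,c), at(b,e), at(c,c), at(e,b), at(e,e), inpos(c), near(b,f), near(c,c), near(e,c), near(f,b), near(f,e)}
2. move(f,b)  →  {at(b,c), at(b,e), at(b,f), at(c,c), at(e,b), at(e,e), inpos(c), inpos(f), near(c,c), near(e,c), near(f,b), near(f,e)}

grab(c); move(f,b)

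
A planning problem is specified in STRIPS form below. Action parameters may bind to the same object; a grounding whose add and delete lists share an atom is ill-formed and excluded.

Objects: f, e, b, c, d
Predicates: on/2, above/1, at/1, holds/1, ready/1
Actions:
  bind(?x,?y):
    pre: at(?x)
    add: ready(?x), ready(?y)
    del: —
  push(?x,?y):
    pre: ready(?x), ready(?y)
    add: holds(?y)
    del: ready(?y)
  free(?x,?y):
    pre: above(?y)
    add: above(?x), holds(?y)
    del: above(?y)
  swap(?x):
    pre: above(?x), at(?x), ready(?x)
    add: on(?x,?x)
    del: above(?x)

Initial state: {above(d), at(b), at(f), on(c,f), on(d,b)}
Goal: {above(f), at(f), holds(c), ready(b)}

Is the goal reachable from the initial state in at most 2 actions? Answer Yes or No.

1. bind(f,b)  →  {above(d), at(b), at(f), on(c,f), on(d,b), ready(b), ready(f)}
2. free(c,d)  →  {above(c), at(b), at(f), holds(d), on(c,f), on(d,b), ready(b), ready(f)}
3. free(f,c)  →  {above(f), at(b), at(f), holds(c), holds(d), on(c,f), on(d,b), ready(b), ready(f)}
optimal plan length = 3; 3 > 2

No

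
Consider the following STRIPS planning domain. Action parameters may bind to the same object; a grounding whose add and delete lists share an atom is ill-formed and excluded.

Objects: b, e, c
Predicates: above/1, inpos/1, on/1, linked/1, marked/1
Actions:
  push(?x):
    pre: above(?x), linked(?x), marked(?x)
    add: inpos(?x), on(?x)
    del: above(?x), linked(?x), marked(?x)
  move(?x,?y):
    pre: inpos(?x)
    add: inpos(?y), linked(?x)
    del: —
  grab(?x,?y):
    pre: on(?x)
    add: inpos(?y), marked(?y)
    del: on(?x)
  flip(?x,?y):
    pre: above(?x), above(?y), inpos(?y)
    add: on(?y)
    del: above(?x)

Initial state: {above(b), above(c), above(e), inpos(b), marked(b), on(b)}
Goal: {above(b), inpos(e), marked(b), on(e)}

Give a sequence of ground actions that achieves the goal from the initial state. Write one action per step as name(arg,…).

move(b,e); flip(e,e)

1. move(b,e)  →  {above(b), above(c), above(e), inpos(b), inpos(e), linked(b), marked(b), on(b)}
2. flip(e,e)  →  {above(b), above(c), inpos(b), inpos(e), linked(b), marked(b), on(b), on(e)}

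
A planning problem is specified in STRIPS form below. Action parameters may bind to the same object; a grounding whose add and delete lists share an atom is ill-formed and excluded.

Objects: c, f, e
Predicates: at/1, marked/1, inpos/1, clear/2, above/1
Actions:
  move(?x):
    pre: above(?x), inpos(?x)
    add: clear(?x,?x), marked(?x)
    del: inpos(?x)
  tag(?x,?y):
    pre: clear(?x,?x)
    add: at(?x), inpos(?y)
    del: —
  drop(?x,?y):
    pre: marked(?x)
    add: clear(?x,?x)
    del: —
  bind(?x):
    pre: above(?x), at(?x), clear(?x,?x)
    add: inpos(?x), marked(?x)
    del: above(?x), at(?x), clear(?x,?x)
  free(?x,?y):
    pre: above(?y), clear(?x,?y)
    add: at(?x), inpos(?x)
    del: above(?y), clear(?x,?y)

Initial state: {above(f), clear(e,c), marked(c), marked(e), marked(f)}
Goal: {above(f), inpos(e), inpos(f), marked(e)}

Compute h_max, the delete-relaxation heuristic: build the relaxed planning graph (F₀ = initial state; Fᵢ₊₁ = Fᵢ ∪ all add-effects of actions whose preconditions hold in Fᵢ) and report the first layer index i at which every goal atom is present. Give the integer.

F0 = init (5 atoms)
F1 = F0 ∪ {clear(c,c), clear(e,e), clear(f,f)}  (8 atoms)
F2 = F1 ∪ {at(c), at(e), at(f), inpos(c), inpos(e), inpos(f)}  (14 atoms)
goal ⊆ F2  ⇒  h_max = 2

2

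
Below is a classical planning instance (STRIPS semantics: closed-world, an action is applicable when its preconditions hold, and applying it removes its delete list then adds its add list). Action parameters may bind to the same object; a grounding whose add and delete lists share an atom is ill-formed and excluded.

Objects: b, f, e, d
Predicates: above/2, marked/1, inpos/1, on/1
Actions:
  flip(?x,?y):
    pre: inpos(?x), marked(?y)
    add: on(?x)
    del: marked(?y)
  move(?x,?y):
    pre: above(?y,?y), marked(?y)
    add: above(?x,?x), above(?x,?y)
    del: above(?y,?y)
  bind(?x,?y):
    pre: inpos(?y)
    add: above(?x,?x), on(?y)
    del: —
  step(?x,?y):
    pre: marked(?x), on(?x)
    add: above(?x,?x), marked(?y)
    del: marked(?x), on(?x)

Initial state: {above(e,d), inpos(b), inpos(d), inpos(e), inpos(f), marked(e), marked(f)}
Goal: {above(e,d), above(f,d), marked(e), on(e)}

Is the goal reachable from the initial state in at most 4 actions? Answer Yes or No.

Yes

1. bind(b,f)  →  {above(b,b), above(e,d), inpos(b), inpos(d), inpos(e), inpos(f), marked(e), marked(f), on(f)}
2. bind(d,e)  →  {above(b,b), above(d,d), above(e,d), inpos(b), inpos(d), inpos(e), inpos(f), marked(e), marked(f), on(e), on(f)}
3. step(f,d)  →  {above(b,b), above(d,d), above(e,d), above(f,f), inpos(b), inpos(d), inpos(e), inpos(f), marked(d), marked(e), on(e)}
4. move(f,d)  →  {above(b,b), above(e,d), above(f,d), above(f,f), inpos(b), inpos(d), inpos(e), inpos(f), marked(d), marked(e), on(e)}
optimal plan length = 4; 4 ≤ 4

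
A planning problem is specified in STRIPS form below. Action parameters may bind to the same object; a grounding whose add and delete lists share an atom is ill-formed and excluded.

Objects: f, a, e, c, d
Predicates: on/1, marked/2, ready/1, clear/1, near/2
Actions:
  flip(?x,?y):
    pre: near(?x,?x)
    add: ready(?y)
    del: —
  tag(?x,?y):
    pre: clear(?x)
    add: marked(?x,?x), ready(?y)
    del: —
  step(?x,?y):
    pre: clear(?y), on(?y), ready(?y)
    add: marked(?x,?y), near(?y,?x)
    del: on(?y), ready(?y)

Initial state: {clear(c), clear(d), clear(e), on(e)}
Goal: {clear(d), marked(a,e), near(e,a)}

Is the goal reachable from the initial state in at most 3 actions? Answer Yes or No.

1. tag(e,e)  →  {clear(c), clear(d), clear(e), marked(e,e), on(e), ready(e)}
2. step(a,e)  →  {clear(c), clear(d), clear(e), marked(a,e), marked(e,e), near(e,a)}
optimal plan length = 2; 2 ≤ 3

Yes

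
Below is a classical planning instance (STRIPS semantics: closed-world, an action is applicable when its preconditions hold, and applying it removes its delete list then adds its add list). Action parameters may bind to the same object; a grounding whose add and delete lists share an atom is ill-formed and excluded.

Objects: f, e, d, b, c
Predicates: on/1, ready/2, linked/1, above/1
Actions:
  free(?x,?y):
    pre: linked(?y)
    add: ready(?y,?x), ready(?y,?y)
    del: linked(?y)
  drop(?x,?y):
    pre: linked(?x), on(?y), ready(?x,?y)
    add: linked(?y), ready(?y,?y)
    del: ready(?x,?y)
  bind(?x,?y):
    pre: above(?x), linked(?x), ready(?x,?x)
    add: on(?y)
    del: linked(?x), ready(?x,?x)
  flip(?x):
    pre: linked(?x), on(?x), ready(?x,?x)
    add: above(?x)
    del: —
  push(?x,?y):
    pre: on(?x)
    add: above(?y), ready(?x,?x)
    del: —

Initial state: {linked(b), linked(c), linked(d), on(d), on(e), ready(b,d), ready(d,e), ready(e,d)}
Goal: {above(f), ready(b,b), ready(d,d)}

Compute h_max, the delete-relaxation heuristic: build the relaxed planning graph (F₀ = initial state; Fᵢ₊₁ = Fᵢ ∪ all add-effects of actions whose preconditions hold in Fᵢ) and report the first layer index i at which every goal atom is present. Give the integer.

F0 = init (8 atoms)
F1 = F0 ∪ {above(b), above(c), above(d), above(e), above(f), linked(e), ready(b,b), ready(b,c), ready(b,e), ready(b,f), ready(c,b), ready(c,c), ready(c,d), ready(c,e), ready(c,f), ready(d,b), ready(d,c), ready(d,d), ready(d,f), ready(e,e)}  (28 atoms)
goal ⊆ F1  ⇒  h_max = 1

1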